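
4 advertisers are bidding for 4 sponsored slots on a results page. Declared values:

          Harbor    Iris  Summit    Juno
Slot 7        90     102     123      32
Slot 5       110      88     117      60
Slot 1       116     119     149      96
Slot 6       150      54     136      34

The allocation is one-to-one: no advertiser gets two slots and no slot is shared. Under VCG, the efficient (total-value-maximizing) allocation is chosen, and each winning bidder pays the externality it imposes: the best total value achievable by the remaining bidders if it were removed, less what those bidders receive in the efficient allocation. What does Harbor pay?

Efficient allocation: Harbor→Slot 6 ($150), Iris→Slot 7 ($102), Summit→Slot 5 ($117), Juno→Slot 1 ($96); total welfare W = $465.
Harbor receives Slot 6 at value $150, so the others get W − 150 = $315.
Without Harbor: best allocation of the remaining 3 bidders over all 4 slots is Iris→Slot 7 ($102), Summit→Slot 6 ($136), Juno→Slot 1 ($96), total $334.
VCG payment = (others' best without Harbor) − (others' welfare with Harbor) = 334 − 315 = $19.

Harbor pays $19.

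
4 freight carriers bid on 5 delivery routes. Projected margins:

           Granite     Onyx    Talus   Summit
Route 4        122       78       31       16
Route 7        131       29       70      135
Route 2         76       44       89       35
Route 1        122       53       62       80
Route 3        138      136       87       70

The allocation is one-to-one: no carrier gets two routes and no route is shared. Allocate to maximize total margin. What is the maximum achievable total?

Maximum total: $482k

Optimal: Granite→Route 4 ($122k), Onyx→Route 3 ($136k), Talus→Route 2 ($89k), Summit→Route 7 ($135k) — total 122+136+89+135 = $482k.
Max-entry greedy (repeatedly take the single best remaining cell) gives $440k, worse by 42.
Swapping Granite↔Talus (Granite→Route 2 $76k, Talus→Route 4 $31k) loses 104.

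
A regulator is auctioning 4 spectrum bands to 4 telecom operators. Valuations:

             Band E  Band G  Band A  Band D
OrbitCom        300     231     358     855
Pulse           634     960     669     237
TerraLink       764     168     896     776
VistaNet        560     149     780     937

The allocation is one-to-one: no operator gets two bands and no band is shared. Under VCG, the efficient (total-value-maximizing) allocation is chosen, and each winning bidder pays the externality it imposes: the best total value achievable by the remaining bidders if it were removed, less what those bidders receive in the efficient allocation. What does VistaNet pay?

Efficient allocation: OrbitCom→Band D ($855M), Pulse→Band G ($960M), TerraLink→Band E ($764M), VistaNet→Band A ($780M); total welfare W = $3359M.
VistaNet receives Band A at value $780M, so the others get W − 780 = $2579M.
Without VistaNet: best allocation of the remaining 3 bidders over all 4 bands is OrbitCom→Band D ($855M), Pulse→Band G ($960M), TerraLink→Band A ($896M), total $2711M.
VCG payment = (others' best without VistaNet) − (others' welfare with VistaNet) = 2711 − 2579 = $132M.

VistaNet pays $132M.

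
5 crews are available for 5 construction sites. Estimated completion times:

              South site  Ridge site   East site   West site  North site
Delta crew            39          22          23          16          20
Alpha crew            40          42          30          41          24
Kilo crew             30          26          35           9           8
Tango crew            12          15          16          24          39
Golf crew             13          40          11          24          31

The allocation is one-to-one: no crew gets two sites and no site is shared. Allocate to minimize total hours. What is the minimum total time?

Minimum total: 78 hours

Optimal: Delta crew→Ridge site (22 hours), Alpha crew→North site (24 hours), Kilo crew→West site (9 hours), Tango crew→South site (12 hours), Golf crew→East site (11 hours) — total 22+24+9+12+11 = 78 hours.
Next-best assignment: Delta crew→West site, Alpha crew→East site, Kilo crew→North site, Tango crew→Ridge site, Golf crew→South site = 82 hours.
Swapping Tango crew↔Golf crew (Tango crew→East site 16 hours, Golf crew→South site 13 hours) adds 6.
Checked against all permutations: 78 hours is optimal.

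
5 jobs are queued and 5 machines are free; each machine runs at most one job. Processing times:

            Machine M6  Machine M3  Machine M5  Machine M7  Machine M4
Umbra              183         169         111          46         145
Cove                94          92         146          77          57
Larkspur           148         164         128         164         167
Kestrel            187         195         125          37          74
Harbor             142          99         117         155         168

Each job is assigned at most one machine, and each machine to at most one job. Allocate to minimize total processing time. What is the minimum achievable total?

Treat this as an assignment problem: match each job to one machine.
Optimal: Umbra→Machine M7 (46 min), Cove→Machine M6 (94 min), Larkspur→Machine M5 (128 min), Kestrel→Machine M4 (74 min), Harbor→Machine M3 (99 min) — total 46+94+128+74+99 = 441 min.
Min-entry greedy (repeatedly take the single cheapest remaining cell) gives 452 min, worse by 11.
Next-best assignment: Umbra→Machine M5, Cove→Machine M4, Larkspur→Machine M6, Kestrel→Machine M7, Harbor→Machine M3 = 452 min.
Swapping Umbra↔Kestrel (Umbra→Machine M4 145 min, Kestrel→Machine M7 37 min) adds 62.

Min total: 441 min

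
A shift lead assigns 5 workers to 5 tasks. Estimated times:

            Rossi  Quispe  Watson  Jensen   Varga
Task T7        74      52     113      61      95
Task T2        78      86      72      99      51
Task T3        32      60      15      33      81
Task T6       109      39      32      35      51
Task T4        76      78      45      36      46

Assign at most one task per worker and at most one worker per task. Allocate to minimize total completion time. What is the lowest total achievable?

Optimal: Rossi→Task T3 (32 min), Quispe→Task T7 (52 min), Watson→Task T6 (32 min), Jensen→Task T4 (36 min), Varga→Task T2 (51 min) — total 32+52+32+36+51 = 203 min.
Min-entry greedy (repeatedly take the single cheapest remaining cell) gives 226 min, worse by 23.
Swapping Watson↔Quispe (Watson→Task T7 113 min, Quispe→Task T6 39 min) adds 68.
No other one-to-one assignment undercuts 203 min.

Minimum total: 203 min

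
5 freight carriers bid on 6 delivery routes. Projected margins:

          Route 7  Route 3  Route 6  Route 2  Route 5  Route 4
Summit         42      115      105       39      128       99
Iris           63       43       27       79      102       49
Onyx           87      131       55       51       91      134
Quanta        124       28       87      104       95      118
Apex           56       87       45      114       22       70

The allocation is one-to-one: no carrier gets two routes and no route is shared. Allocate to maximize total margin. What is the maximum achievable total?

Max total: $589k

This is a one-to-one assignment (maximum-weight bipartite matching).
Optimal: Summit→Route 3 ($115k), Iris→Route 5 ($102k), Onyx→Route 4 ($134k), Quanta→Route 7 ($124k), Apex→Route 2 ($114k) — total 115+102+134+124+114 = $589k.
Row-greedy (each carrier in turn takes its best remaining route) gives $552k, worse by 37.
Swapping Iris↔Summit (Iris→Route 3 $43k, Summit→Route 5 $128k) loses 46.
Checked against all permutations: $589k is optimal.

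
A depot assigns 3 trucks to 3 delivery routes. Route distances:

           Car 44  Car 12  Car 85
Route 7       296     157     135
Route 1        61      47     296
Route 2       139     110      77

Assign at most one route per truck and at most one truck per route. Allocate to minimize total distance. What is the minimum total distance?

Min total: 295 km

Optimal: Car 44→Route 1 (61 km), Car 12→Route 7 (157 km), Car 85→Route 2 (77 km) — total 61+157+77 = 295 km.
Row-greedy (each truck in turn takes its cheapest remaining route) gives 306 km, worse by 11.
Next-best assignment: Car 44→Route 1, Car 12→Route 2, Car 85→Route 7 = 306 km.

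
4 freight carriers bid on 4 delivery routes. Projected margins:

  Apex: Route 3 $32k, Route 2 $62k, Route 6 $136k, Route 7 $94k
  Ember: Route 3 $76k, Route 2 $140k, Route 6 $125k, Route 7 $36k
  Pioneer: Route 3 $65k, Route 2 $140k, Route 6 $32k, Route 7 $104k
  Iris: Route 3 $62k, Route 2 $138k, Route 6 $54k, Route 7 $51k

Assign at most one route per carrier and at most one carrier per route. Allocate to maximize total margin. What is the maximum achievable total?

Treat this as an assignment problem: match each carrier to one route.
Optimal: Apex→Route 6 ($136k), Ember→Route 3 ($76k), Pioneer→Route 7 ($104k), Iris→Route 2 ($138k) — total 136+76+104+138 = $454k.
Max-entry greedy (repeatedly take the single best remaining cell) gives $442k, worse by 12.
Swapping Ember↔Iris (Ember→Route 2 $140k, Iris→Route 3 $62k) loses 12.
Checked against all permutations: $454k is optimal.

Max total: $454k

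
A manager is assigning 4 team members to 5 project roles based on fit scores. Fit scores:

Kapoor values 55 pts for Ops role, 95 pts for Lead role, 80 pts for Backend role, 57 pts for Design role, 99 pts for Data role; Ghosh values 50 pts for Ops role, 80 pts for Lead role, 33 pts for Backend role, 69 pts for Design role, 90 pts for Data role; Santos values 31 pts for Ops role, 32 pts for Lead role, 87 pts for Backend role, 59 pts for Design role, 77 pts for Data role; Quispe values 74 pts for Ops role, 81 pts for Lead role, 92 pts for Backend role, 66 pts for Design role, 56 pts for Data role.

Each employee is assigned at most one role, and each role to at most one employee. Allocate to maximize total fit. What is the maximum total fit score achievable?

Treat this as an assignment problem: match each employee to one role.
Optimal: Kapoor→Lead role (95 pts), Ghosh→Data role (90 pts), Santos→Backend role (87 pts), Quispe→Ops role (74 pts) — total 95+90+87+74 = 346 pts.
Max-entry greedy (repeatedly take the single best remaining cell) gives 330 pts, worse by 16.

Maximum total: 346 pts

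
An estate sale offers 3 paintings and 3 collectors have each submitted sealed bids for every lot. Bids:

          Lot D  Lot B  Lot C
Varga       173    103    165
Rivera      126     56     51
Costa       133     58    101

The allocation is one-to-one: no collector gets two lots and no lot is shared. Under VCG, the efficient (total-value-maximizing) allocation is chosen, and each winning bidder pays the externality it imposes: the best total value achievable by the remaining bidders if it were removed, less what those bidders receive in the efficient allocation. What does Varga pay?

Efficient allocation: Varga→Lot C ($165), Rivera→Lot B ($56), Costa→Lot D ($133); total welfare W = $354.
Varga receives Lot C at value $165, so the others get W − 165 = $189.
Without Varga: best allocation of the remaining 2 bidders over all 3 lots is Rivera→Lot D ($126), Costa→Lot C ($101), total $227.
VCG payment = (others' best without Varga) − (others' welfare with Varga) = 227 − 189 = $38.

Varga pays $38.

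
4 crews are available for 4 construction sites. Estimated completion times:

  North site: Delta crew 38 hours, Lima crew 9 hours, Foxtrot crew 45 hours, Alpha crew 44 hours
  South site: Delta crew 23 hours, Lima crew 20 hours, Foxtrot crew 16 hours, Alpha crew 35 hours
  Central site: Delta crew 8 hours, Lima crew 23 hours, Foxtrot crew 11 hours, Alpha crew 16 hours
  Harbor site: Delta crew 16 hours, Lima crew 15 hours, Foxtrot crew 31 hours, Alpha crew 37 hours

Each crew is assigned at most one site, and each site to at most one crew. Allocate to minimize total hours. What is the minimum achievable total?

Treat this as an assignment problem: match each crew to one site.
Optimal: Delta crew→Harbor site (16 hours), Lima crew→North site (9 hours), Foxtrot crew→South site (16 hours), Alpha crew→Central site (16 hours) — total 16+9+16+16 = 57 hours.
Column-greedy (each site in turn goes to its cheapest remaining crew) gives 70 hours, worse by 13.
Next-best assignment: Delta crew→Central site, Lima crew→North site, Foxtrot crew→South site, Alpha crew→Harbor site = 70 hours.

Minimum total: 57 hours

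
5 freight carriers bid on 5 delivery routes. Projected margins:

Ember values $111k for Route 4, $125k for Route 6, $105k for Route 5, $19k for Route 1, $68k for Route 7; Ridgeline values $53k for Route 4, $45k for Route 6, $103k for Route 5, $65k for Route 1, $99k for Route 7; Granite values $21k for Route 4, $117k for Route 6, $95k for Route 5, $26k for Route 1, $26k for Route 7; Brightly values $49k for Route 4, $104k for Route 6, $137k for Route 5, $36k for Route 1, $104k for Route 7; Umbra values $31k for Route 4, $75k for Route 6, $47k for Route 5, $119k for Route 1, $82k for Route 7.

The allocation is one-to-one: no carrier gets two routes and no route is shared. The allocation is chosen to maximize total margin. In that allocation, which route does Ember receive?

Ember receives Route 4.

Optimal: Ember→Route 4 ($111k), Ridgeline→Route 7 ($99k), Granite→Route 6 ($117k), Brightly→Route 5 ($137k), Umbra→Route 1 ($119k) — total 111+99+117+137+119 = $583k.
Next-best assignment: Ember→Route 4, Ridgeline→Route 5, Granite→Route 6, Brightly→Route 7, Umbra→Route 1 = $554k.
Swapping Ridgeline↔Ember (Ridgeline→Route 4 $53k, Ember→Route 7 $68k) loses 89.
Every other assignment is strictly worse.
Ember's own top route is Route 6 ($125k), but forcing Ember→Route 6 and reassigning the rest optimally gives only $501k — worse by 82.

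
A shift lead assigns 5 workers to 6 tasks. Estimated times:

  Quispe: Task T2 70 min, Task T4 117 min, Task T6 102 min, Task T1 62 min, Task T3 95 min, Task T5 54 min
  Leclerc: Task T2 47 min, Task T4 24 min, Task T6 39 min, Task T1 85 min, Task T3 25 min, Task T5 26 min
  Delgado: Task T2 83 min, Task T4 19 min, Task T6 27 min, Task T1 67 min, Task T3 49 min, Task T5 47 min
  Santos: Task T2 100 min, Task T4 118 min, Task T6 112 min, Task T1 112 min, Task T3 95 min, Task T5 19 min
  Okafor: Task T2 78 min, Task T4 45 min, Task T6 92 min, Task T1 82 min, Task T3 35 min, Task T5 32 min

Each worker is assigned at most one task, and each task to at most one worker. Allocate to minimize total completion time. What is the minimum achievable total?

Min total: 167 min

This is a one-to-one assignment (minimum-cost bipartite matching).
Optimal: Quispe→Task T1 (62 min), Leclerc→Task T4 (24 min), Delgado→Task T6 (27 min), Santos→Task T5 (19 min), Okafor→Task T3 (35 min) — total 62+24+27+19+35 = 167 min.
Column-greedy (each task in turn goes to its cheapest remaining worker) gives 315 min, worse by 148.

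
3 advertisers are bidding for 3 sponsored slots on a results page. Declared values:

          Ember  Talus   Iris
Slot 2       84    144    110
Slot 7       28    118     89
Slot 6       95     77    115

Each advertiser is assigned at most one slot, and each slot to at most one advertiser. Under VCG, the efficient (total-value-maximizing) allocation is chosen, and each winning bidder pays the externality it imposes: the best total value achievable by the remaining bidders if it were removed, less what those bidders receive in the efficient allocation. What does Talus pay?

Efficient allocation: Ember→Slot 6 ($95), Talus→Slot 2 ($144), Iris→Slot 7 ($89); total welfare W = $328.
Talus receives Slot 2 at value $144, so the others get W − 144 = $184.
Without Talus: best allocation of the remaining 2 bidders over all 3 slots is Ember→Slot 6 ($95), Iris→Slot 2 ($110), total $205.
VCG payment = (others' best without Talus) − (others' welfare with Talus) = 205 − 184 = $21.

Talus pays $21.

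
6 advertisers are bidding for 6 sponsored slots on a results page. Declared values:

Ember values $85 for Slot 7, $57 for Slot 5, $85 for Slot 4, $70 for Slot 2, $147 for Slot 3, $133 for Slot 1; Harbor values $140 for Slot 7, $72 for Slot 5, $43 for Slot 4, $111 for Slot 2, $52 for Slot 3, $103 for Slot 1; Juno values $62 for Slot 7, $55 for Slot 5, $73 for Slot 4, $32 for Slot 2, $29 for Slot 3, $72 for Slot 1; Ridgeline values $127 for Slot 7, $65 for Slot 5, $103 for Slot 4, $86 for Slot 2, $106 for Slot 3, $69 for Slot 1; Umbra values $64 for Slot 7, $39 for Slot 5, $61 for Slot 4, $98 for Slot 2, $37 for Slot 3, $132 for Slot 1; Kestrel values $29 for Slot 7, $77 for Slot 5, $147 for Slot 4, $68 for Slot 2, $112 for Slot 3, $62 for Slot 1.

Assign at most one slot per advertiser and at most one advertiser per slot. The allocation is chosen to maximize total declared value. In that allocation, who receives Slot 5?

Optimal: Ember→Slot 3 ($147), Harbor→Slot 2 ($111), Juno→Slot 5 ($55), Ridgeline→Slot 7 ($127), Umbra→Slot 1 ($132), Kestrel→Slot 4 ($147) — total 147+111+55+127+132+147 = $719.
Checked against all permutations: $719 is optimal.
Juno's own top slot is Slot 4 ($73), but forcing Juno→Slot 4 and reassigning the rest optimally gives only $667 — worse by 52.

Juno receives Slot 5.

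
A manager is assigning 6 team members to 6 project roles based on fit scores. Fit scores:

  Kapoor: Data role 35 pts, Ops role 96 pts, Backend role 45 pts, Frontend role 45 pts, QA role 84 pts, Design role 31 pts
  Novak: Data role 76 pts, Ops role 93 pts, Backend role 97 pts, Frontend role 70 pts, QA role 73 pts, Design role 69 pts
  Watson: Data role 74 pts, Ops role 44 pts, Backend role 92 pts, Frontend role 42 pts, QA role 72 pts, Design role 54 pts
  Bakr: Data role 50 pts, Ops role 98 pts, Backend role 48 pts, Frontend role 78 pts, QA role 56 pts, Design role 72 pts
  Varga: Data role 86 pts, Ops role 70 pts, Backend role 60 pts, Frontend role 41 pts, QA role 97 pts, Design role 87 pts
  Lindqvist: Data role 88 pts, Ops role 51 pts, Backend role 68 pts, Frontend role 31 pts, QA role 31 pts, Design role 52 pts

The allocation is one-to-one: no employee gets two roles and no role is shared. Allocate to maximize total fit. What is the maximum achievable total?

Max total: 522 pts

Treat this as an assignment problem: match each employee to one role.
Optimal: Kapoor→QA role (84 pts), Novak→Ops role (93 pts), Watson→Backend role (92 pts), Bakr→Frontend role (78 pts), Varga→Design role (87 pts), Lindqvist→Data role (88 pts) — total 84+93+92+78+87+88 = 522 pts.
Row-greedy (each employee in turn takes its best remaining role) gives 494 pts, worse by 28.
Swapping Kapoor↔Lindqvist (Kapoor→Data role 35 pts, Lindqvist→QA role 31 pts) loses 106.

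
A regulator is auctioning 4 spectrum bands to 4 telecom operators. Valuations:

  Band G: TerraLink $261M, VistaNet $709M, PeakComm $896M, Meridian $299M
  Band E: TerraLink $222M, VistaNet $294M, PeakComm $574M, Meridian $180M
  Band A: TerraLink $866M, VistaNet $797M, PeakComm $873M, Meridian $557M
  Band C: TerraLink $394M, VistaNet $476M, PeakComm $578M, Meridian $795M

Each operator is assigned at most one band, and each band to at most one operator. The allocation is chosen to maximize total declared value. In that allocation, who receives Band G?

VistaNet receives Band G.

This is the linear assignment problem.
Optimal: TerraLink→Band A ($866M), VistaNet→Band G ($709M), PeakComm→Band E ($574M), Meridian→Band C ($795M) — total 866+709+574+795 = $2944M.
Row-greedy (each operator in turn takes its best remaining band) gives $2333M, worse by 611.
Next-best assignment: TerraLink→Band A, VistaNet→Band E, PeakComm→Band G, Meridian→Band C = $2851M.
Swapping Meridian↔TerraLink (Meridian→Band A $557M, TerraLink→Band C $394M) loses 710.
Every other assignment is strictly worse.
VistaNet's own top band is Band A ($797M), but forcing VistaNet→Band A and reassigning the rest optimally gives only $2710M — worse by 234.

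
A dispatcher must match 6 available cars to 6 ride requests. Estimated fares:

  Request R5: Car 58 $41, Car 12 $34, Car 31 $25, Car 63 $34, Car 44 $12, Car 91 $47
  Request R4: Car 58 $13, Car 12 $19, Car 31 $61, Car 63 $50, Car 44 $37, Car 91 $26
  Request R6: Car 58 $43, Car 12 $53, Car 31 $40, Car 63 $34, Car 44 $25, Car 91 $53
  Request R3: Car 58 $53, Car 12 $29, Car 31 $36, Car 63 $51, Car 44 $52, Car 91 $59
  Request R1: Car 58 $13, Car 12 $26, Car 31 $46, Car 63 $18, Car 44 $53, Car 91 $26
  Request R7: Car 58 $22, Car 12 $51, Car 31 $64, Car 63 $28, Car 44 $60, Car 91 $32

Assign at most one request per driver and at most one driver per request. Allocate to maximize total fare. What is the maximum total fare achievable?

Optimal: Car 58→Request R5 ($41), Car 12→Request R6 ($53), Car 31→Request R7 ($64), Car 63→Request R4 ($50), Car 44→Request R1 ($53), Car 91→Request R3 ($59) — total 41+53+64+50+53+59 = $320.
Column-greedy (each request in turn goes to its best remaining driver) gives $295, worse by 25.

Maximum total: $320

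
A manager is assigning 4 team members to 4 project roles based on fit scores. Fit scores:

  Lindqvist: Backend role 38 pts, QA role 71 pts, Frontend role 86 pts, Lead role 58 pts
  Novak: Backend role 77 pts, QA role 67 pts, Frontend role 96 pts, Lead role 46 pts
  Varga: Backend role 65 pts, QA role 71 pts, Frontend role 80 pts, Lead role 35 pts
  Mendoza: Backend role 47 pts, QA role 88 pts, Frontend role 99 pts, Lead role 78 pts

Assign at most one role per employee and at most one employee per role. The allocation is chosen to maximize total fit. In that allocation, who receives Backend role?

Treat this as an assignment problem: match each employee to one role.
Optimal: Lindqvist→Frontend role (86 pts), Novak→Backend role (77 pts), Varga→QA role (71 pts), Mendoza→Lead role (78 pts) — total 86+77+71+78 = 312 pts.
Max-entry greedy (repeatedly take the single best remaining cell) gives 282 pts, worse by 30.
Swapping Lindqvist↔Novak (Lindqvist→Backend role 38 pts, Novak→Frontend role 96 pts) loses 29.
Novak's own top role is Frontend role (96 pts), but forcing Novak→Frontend role and reassigning the rest optimally gives only 310 pts — worse by 2.

Novak receives Backend role.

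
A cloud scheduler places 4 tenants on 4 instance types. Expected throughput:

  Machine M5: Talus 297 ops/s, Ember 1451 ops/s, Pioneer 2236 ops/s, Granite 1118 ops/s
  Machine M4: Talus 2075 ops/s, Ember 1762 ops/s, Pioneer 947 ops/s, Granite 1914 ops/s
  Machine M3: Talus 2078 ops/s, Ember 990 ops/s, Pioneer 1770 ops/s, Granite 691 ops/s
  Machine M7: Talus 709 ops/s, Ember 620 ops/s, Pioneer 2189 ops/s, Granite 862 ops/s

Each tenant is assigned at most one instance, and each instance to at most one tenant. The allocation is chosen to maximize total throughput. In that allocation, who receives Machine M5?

Ember receives Machine M5.

Optimal: Talus→Machine M3 (2078 ops/s), Ember→Machine M5 (1451 ops/s), Pioneer→Machine M7 (2189 ops/s), Granite→Machine M4 (1914 ops/s) — total 2078+1451+2189+1914 = 7632 ops/s.
Row-greedy (each tenant in turn takes its best remaining instance) gives 6938 ops/s, worse by 694.
Next-best assignment: Talus→Machine M3, Ember→Machine M4, Pioneer→Machine M7, Granite→Machine M5 = 7147 ops/s.
Checked against all permutations: 7632 ops/s is optimal.
Ember's own top instance is Machine M4 (1762 ops/s), but forcing Ember→Machine M4 and reassigning the rest optimally gives only 7147 ops/s — worse by 485.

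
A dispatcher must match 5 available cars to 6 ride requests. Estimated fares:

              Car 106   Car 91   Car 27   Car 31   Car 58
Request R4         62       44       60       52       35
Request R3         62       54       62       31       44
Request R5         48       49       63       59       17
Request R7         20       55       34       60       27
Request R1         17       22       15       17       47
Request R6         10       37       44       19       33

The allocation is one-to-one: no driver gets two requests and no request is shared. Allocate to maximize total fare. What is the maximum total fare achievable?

Optimal: Car 106→Request R4 ($62), Car 91→Request R3 ($54), Car 27→Request R5 ($63), Car 31→Request R7 ($60), Car 58→Request R1 ($47) — total 62+54+63+60+47 = $286.
Next-best assignment: Car 106→Request R4, Car 91→Request R7, Car 27→Request R3, Car 31→Request R5, Car 58→Request R1 = $285.
Checked against all permutations: $286 is optimal.

Max total: $286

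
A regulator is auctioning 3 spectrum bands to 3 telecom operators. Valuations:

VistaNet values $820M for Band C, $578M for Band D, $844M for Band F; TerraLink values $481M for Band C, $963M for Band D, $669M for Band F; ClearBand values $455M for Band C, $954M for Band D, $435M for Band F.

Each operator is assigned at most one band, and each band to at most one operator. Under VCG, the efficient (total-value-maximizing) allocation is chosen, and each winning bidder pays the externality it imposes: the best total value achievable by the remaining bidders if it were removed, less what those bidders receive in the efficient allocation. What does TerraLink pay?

Efficient allocation: VistaNet→Band C ($820M), TerraLink→Band F ($669M), ClearBand→Band D ($954M); total welfare W = $2443M.
TerraLink receives Band F at value $669M, so the others get W − 669 = $1774M.
Without TerraLink: best allocation of the remaining 2 bidders over all 3 bands is VistaNet→Band F ($844M), ClearBand→Band D ($954M), total $1798M.
VCG payment = (others' best without TerraLink) − (others' welfare with TerraLink) = 1798 − 1774 = $24M.

TerraLink pays $24M.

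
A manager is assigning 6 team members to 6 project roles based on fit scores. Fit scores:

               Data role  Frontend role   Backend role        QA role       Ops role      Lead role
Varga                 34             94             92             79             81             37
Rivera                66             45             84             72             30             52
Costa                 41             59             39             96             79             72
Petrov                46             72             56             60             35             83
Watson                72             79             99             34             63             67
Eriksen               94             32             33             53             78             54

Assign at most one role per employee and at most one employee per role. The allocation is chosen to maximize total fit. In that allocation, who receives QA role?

Rivera receives QA role.

This is a one-to-one assignment (maximum-weight bipartite matching).
Optimal: Varga→Frontend role (94 pts), Rivera→QA role (72 pts), Costa→Ops role (79 pts), Petrov→Lead role (83 pts), Watson→Backend role (99 pts), Eriksen→Data role (94 pts) — total 94+72+79+83+99+94 = 521 pts.
Column-greedy (each role in turn goes to its best remaining employee) gives 470 pts, worse by 51.
Swapping Rivera↔Costa (Rivera→Ops role 30 pts, Costa→QA role 96 pts) loses 25.
Checked against all permutations: 521 pts is optimal.
Rivera's own top role is Backend role (84 pts), but forcing Rivera→Backend role and reassigning the rest optimally gives only 517 pts — worse by 4.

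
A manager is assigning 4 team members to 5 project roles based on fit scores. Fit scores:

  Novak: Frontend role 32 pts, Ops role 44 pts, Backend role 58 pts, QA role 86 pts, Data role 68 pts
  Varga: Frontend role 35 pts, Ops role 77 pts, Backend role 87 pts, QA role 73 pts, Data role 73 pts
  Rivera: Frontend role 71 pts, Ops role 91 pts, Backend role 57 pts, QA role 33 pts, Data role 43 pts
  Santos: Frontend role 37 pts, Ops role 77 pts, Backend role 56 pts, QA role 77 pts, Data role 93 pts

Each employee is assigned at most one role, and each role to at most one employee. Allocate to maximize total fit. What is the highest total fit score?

Maximum total: 357 pts

Optimal: Novak→QA role (86 pts), Varga→Backend role (87 pts), Rivera→Ops role (91 pts), Santos→Data role (93 pts) — total 86+87+91+93 = 357 pts.
No other one-to-one assignment exceeds 357 pts.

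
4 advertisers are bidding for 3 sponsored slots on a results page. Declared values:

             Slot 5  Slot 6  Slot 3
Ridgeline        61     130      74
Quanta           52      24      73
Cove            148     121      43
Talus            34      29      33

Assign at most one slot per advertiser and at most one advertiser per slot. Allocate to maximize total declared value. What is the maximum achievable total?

Maximum total: $351

Optimal: Cove→Slot 5 ($148), Ridgeline→Slot 6 ($130), Quanta→Slot 3 ($73) — total 148+130+73 = $351.
Next-best assignment: Cove→Slot 5, Ridgeline→Slot 6, Talus→Slot 3 = $311.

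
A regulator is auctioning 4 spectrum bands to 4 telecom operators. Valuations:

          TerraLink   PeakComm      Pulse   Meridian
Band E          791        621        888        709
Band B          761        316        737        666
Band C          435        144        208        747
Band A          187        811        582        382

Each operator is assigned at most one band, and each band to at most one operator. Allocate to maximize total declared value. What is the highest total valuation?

Maximum total: $3207M

This is the linear assignment problem.
Optimal: TerraLink→Band B ($761M), PeakComm→Band A ($811M), Pulse→Band E ($888M), Meridian→Band C ($747M) — total 761+811+888+747 = $3207M.
Row-greedy (each operator in turn takes its best remaining band) gives $3086M, worse by 121.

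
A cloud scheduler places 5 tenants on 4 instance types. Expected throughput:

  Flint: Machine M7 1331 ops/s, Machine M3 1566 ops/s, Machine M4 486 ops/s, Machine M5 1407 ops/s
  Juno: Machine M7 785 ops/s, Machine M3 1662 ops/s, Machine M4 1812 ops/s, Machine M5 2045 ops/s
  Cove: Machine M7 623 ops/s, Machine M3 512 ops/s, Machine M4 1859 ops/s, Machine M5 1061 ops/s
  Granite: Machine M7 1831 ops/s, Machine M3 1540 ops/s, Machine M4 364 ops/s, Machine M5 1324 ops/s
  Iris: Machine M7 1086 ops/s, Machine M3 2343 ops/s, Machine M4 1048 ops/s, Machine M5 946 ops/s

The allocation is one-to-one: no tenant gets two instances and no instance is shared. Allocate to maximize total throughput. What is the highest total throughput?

Optimal: Granite→Machine M7 (1831 ops/s), Iris→Machine M3 (2343 ops/s), Cove→Machine M4 (1859 ops/s), Juno→Machine M5 (2045 ops/s) — total 1831+2343+1859+2045 = 8078 ops/s.
Row-greedy (each tenant in turn takes its best remaining instance) gives 7301 ops/s, worse by 777.
Next-best assignment: Flint→Machine M7, Iris→Machine M3, Cove→Machine M4, Juno→Machine M5 = 7578 ops/s.

Max total: 8078 ops/s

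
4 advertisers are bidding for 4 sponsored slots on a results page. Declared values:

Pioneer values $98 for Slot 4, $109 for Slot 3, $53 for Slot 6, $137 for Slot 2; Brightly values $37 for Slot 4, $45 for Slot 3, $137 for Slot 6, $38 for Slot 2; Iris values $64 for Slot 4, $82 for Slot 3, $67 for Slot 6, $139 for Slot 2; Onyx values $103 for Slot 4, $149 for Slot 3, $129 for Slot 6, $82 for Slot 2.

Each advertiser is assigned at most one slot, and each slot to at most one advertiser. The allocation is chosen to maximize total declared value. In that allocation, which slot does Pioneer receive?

Pioneer receives Slot 4.

Optimal: Pioneer→Slot 4 ($98), Brightly→Slot 6 ($137), Iris→Slot 2 ($139), Onyx→Slot 3 ($149) — total 98+137+139+149 = $523.
Column-greedy (each slot in turn goes to its best remaining advertiser) gives $488, worse by 35.
Next-best assignment: Pioneer→Slot 3, Brightly→Slot 6, Iris→Slot 2, Onyx→Slot 4 = $488.
Swapping Iris↔Brightly (Iris→Slot 6 $67, Brightly→Slot 2 $38) loses 171.
Checked against all permutations: $523 is optimal.
Pioneer's own top slot is Slot 2 ($137), but forcing Pioneer→Slot 2 and reassigning the rest optimally gives only $487 — worse by 36.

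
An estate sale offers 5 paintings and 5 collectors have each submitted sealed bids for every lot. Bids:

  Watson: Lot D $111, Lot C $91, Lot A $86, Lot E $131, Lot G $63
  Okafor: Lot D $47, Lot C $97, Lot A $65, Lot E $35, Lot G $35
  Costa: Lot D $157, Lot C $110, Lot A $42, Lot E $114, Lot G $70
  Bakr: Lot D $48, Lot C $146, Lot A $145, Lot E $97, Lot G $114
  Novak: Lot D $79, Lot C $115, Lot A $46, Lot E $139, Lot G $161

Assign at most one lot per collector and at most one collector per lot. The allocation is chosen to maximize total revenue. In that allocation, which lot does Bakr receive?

This is the linear assignment problem.
Optimal: Watson→Lot E ($131), Okafor→Lot C ($97), Costa→Lot D ($157), Bakr→Lot A ($145), Novak→Lot G ($161) — total 131+97+157+145+161 = $691.
Max-entry greedy (repeatedly take the single best remaining cell) gives $660, worse by 31.
Next-best assignment: Watson→Lot E, Okafor→Lot A, Costa→Lot D, Bakr→Lot C, Novak→Lot G = $660.
Swapping Okafor↔Bakr (Okafor→Lot A $65, Bakr→Lot C $146) loses 31.
Checked against all permutations: $691 is optimal.
Bakr's own top lot is Lot C ($146), but forcing Bakr→Lot C and reassigning the rest optimally gives only $660 — worse by 31.

Bakr receives Lot A.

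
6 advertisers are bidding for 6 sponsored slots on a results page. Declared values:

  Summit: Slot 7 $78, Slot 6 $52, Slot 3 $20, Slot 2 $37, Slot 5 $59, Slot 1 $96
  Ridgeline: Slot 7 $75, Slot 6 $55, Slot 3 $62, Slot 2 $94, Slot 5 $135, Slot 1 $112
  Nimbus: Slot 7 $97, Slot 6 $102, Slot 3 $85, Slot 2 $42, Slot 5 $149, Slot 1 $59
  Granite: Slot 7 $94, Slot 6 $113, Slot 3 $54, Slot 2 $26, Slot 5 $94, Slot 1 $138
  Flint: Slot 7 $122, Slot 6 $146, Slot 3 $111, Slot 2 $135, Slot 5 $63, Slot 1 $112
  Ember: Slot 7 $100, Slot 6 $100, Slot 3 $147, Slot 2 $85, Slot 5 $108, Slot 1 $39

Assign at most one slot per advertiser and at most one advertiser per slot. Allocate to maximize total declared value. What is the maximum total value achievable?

Max total: $752

Optimal: Summit→Slot 7 ($78), Ridgeline→Slot 2 ($94), Nimbus→Slot 5 ($149), Granite→Slot 1 ($138), Flint→Slot 6 ($146), Ember→Slot 3 ($147) — total 78+94+149+138+146+147 = $752.
Column-greedy (each slot in turn goes to its best remaining advertiser) gives $721, worse by 31.
Checked against all permutations: $752 is optimal.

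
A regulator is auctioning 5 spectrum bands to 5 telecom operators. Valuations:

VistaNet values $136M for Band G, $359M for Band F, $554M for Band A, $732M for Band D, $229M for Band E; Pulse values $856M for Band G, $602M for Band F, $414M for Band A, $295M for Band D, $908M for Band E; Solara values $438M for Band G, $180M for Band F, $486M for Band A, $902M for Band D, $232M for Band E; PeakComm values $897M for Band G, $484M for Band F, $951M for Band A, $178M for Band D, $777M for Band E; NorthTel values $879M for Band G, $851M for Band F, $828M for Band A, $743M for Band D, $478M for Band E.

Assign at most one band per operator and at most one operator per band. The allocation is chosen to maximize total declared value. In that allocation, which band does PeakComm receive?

Optimal: VistaNet→Band A ($554M), Pulse→Band E ($908M), Solara→Band D ($902M), PeakComm→Band G ($897M), NorthTel→Band F ($851M) — total 554+908+902+897+851 = $4112M.
Max-entry greedy (repeatedly take the single best remaining cell) gives $3999M, worse by 113.
PeakComm's own top band is Band A ($951M), but forcing PeakComm→Band A and reassigning the rest optimally gives only $3999M — worse by 113.

PeakComm receives Band G.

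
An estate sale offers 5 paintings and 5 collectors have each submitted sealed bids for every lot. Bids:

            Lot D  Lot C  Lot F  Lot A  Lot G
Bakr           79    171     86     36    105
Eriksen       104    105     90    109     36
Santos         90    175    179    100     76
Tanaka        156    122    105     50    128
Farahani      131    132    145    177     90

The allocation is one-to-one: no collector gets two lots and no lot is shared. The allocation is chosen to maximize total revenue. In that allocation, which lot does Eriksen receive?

Eriksen receives Lot D.

Optimal: Bakr→Lot C ($171), Eriksen→Lot D ($104), Santos→Lot F ($179), Tanaka→Lot G ($128), Farahani→Lot A ($177) — total 171+104+179+128+177 = $759.
Swapping Santos↔Bakr (Santos→Lot C $175, Bakr→Lot F $86) loses 89.
No other one-to-one assignment exceeds $759.
Eriksen's own top lot is Lot A ($109), but forcing Eriksen→Lot A and reassigning the rest optimally gives only $718 — worse by 41.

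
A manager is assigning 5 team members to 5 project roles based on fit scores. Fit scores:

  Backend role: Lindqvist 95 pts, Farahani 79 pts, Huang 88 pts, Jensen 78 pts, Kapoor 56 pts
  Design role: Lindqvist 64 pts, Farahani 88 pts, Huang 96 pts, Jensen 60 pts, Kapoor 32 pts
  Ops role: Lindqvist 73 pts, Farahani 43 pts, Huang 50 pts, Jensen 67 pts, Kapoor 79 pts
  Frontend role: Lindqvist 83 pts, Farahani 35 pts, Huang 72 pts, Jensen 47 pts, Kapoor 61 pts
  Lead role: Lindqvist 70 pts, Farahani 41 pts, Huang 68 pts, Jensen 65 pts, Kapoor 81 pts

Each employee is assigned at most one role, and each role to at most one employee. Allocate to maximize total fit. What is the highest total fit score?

This is the linear assignment problem.
Optimal: Lindqvist→Frontend role (83 pts), Farahani→Design role (88 pts), Huang→Backend role (88 pts), Jensen→Ops role (67 pts), Kapoor→Lead role (81 pts) — total 83+88+88+67+81 = 407 pts.
Column-greedy (each role in turn goes to its best remaining employee) gives 358 pts, worse by 49.
Next-best assignment: Lindqvist→Frontend role, Farahani→Backend role, Huang→Design role, Jensen→Ops role, Kapoor→Lead role = 406 pts.
Swapping Kapoor↔Jensen (Kapoor→Ops role 79 pts, Jensen→Lead role 65 pts) loses 4.
Checked against all permutations: 407 pts is optimal.

Max total: 407 pts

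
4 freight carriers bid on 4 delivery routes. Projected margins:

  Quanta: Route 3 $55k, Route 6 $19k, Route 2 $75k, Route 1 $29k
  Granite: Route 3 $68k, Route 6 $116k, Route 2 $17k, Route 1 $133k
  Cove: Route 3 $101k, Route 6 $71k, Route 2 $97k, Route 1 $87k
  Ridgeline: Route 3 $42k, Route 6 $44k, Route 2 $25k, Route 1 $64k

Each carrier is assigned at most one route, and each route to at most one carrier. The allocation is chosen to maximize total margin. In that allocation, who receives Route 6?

Granite receives Route 6.

This is the linear assignment problem.
Optimal: Quanta→Route 2 ($75k), Granite→Route 6 ($116k), Cove→Route 3 ($101k), Ridgeline→Route 1 ($64k) — total 75+116+101+64 = $356k.
Granite's own top route is Route 1 ($133k), but forcing Granite→Route 1 and reassigning the rest optimally gives only $353k — worse by 3.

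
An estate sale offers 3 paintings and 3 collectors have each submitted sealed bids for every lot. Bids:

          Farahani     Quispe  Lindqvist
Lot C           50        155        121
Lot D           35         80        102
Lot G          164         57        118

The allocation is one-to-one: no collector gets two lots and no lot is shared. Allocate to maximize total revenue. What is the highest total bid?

Treat this as an assignment problem: match each collector to one lot.
Optimal: Farahani→Lot G ($164), Quispe→Lot C ($155), Lindqvist→Lot D ($102) — total 164+155+102 = $421.

Maximum total: $421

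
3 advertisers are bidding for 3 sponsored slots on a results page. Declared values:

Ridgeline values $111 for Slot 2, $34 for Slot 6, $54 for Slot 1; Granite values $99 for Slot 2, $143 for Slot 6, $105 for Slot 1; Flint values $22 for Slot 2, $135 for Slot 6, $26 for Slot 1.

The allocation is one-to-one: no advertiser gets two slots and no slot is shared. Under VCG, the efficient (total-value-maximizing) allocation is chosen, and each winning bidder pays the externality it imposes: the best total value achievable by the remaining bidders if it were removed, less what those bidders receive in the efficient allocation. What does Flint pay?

Efficient allocation: Ridgeline→Slot 2 ($111), Granite→Slot 1 ($105), Flint→Slot 6 ($135); total welfare W = $351.
Flint receives Slot 6 at value $135, so the others get W − 135 = $216.
Without Flint: best allocation of the remaining 2 bidders over all 3 slots is Ridgeline→Slot 2 ($111), Granite→Slot 6 ($143), total $254.
VCG payment = (others' best without Flint) − (others' welfare with Flint) = 254 − 216 = $38.

Flint pays $38.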